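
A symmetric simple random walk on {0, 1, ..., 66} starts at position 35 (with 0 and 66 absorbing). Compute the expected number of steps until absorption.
E[τ | X_0 = 35] = 1085

Let v_k = E[τ | X_0 = k]. Boundary: v_0 = v_66 = 0. Recurrence: v_k = 1 + (v_{k-1} + v_{k+1})/2 for 1 ≤ k ≤ 65. The particular solution to v_k − (v_{k-1} + v_{k+1})/2 = 1 is v_k = −k^2. Adding homogeneous solution A + B k and matching boundaries gives v_k = k (66 − k). Substituting k = 35: v_35 = 35 · 31 = 1085.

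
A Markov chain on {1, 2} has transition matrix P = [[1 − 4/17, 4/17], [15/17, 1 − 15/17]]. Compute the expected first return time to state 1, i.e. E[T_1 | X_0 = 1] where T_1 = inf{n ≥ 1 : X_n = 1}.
E[T_1 | X_0 = 1] = 1/π_1 = 19/15

For an irreducible recurrent Markov chain with stationary distribution π, E[T_i | X_0 = i] = 1/π_i (Kac's formula). Here π_1 = (15/17)/(4/17 + 15/17) = (15/17)/(19/17) = 15/19, so E[T_1 | X_0 = 1] = 1/π_1 = (4/17 + 15/17)/(15/17) = (19/17)/(15/17) = 19/15.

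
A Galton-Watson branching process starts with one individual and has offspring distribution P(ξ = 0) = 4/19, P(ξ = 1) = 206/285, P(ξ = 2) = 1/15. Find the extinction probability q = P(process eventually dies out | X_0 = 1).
q = 1

Mean offspring μ = 0·4/19 + 1·206/285 + 2·1/15 = 244/285 ≤ 1. For μ ≤ 1 with offspring not concentrated at 1, the Galton-Watson process goes extinct almost surely, so q = 1.
(Algebraic check: The pgf is f(s) = 4/19 + 206/285·s + 1/15·s². The extinction probability q is the smallest fixed point of f in [0, 1]. Setting s = f(s):
  1/15·s² + (206/285 − 1)·s + 4/19 = 0
  1/15·s² − (4/19 + 1/15)·s + 4/19 = 0
which factors as (s − 1)·(1/15·s − 4/19) = 0, giving roots s = 1 and s = (4/19)/(1/15) = 60/19. Since 60/19 ≥ 1, the smallest root in [0, 1] is s = 1.)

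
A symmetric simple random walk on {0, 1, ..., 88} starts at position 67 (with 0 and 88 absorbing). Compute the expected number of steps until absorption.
E[τ | X_0 = 67] = 1407

Let v_k = E[τ | X_0 = k]. Boundary: v_0 = v_88 = 0. Recurrence: v_k = 1 + (v_{k-1} + v_{k+1})/2 for 1 ≤ k ≤ 87. The particular solution to v_k − (v_{k-1} + v_{k+1})/2 = 1 is v_k = −k^2. Adding homogeneous solution A + B k and matching boundaries gives v_k = k (88 − k). Substituting k = 67: v_67 = 67 · 21 = 1407.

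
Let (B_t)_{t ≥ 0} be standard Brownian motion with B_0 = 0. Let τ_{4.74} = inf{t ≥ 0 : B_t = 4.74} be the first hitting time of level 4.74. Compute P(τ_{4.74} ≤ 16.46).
P(τ_{4.74} ≤ 16.46) = 2(1 − Φ(4.74/√16.46)) = 2(1 − Φ(1.1683)) ≈ 0.2427

By the reflection principle for standard BM, P(τ_b ≤ t) = 2 · P(B_t ≥ b). Since B_t ~ N(0, t), P(B_t ≥ 4.74) = 1 − Φ(4.74/√t) = 1 − Φ(4.74/√16.46) = 1 − Φ(1.1683) ≈ 0.12134. Doubling: P(τ_{4.74} ≤ 16.46) ≈ 2 · 0.12134 = 0.24268 ≈ 0.2427.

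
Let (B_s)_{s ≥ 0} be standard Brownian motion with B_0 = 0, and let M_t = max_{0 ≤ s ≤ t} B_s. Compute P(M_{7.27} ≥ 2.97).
P(M_{7.27} ≥ 2.97) = 2·P(B_{7.27} ≥ 2.97) = 2(1 − Φ(2.97/√7.27)) ≈ 0.2707

By the reflection principle for Brownian motion, P(M_t ≥ a) = 2 · P(B_t ≥ a) for a ≥ 0. Since B_t ~ N(0, t), P(B_t ≥ 2.97) = 1 − Φ(2.97/√t) = 1 − Φ(2.97/√7.27) = 1 − Φ(1.1015). So
  P(M_{7.27} ≥ 2.97) = 2(1 − Φ(1.1015)) ≈ 0.2707.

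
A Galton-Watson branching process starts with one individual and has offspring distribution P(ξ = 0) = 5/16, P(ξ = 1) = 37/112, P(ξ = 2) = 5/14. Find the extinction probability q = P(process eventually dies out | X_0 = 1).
q = 7/8

The pgf is f(s) = 5/16 + 37/112·s + 5/14·s². The extinction probability q is the smallest fixed point of f in [0, 1]. Setting s = f(s):
  5/14·s² + (37/112 − 1)·s + 5/16 = 0
  5/14·s² − (5/16 + 5/14)·s + 5/16 = 0
which factors as (s − 1)·(5/14·s − 5/16) = 0, giving roots s = 1 and s = (5/16)/(5/14) = 7/8.
Mean offspring μ = 37/112 + 2·5/14 = 117/112 > 1 (supercritical), so q < 1. The extinction probability is the smaller root: q = (5/16)/(5/14) = 7/8.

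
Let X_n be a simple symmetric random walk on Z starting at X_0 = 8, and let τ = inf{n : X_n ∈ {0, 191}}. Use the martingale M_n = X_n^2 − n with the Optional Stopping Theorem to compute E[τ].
E[τ] = 1464

M_n = X_n^2 − n is a martingale (since E[X_{n+1}^2 | F_n] = X_n^2 + 1). By OST (τ has finite mean in a bounded region), E[M_τ] = E[M_0] = X_0^2 − 0 = 8^2 = 64. Also E[M_τ] = E[X_τ^2] − E[τ]. The walk exits at 0 or 191, with P(hit 191 first) = 8/191, so E[X_τ^2] = 191^2 · 8/191 + 0 = 1528. Thus E[τ] = E[X_τ^2] − E[M_τ] = 1528 − 64 = 1464 = 8(191 − 8) = 1464.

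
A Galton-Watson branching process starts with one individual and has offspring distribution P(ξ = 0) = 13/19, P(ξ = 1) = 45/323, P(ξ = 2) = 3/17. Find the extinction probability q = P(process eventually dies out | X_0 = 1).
q = 1

Mean offspring μ = 0·13/19 + 1·45/323 + 2·3/17 = 159/323 ≤ 1. For μ ≤ 1 with offspring not concentrated at 1, the Galton-Watson process goes extinct almost surely, so q = 1.
(Algebraic check: The pgf is f(s) = 13/19 + 45/323·s + 3/17·s². The extinction probability q is the smallest fixed point of f in [0, 1]. Setting s = f(s):
  3/17·s² + (45/323 − 1)·s + 13/19 = 0
  3/17·s² − (13/19 + 3/17)·s + 13/19 = 0
which factors as (s − 1)·(3/17·s − 13/19) = 0, giving roots s = 1 and s = (13/19)/(3/17) = 221/57. Since 221/57 ≥ 1, the smallest root in [0, 1] is s = 1.)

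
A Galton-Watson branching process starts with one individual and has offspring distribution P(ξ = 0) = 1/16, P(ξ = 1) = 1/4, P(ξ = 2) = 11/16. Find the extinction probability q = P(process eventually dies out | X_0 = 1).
q = 1/11

The pgf is f(s) = 1/16 + 1/4·s + 11/16·s². The extinction probability q is the smallest fixed point of f in [0, 1]. Setting s = f(s):
  11/16·s² + (1/4 − 1)·s + 1/16 = 0
  11/16·s² − (1/16 + 11/16)·s + 1/16 = 0
which factors as (s − 1)·(11/16·s − 1/16) = 0, giving roots s = 1 and s = (1/16)/(11/16) = 1/11.
Mean offspring μ = 1/4 + 2·11/16 = 13/8 > 1 (supercritical), so q < 1. The extinction probability is the smaller root: q = (1/16)/(11/16) = 1/11.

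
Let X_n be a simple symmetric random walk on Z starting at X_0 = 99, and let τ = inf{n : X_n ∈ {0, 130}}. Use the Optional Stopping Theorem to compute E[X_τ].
E[X_τ] = 99

X_n is a martingale and τ is a bounded-mean stopping time (indeed τ is finite a.s. with bounded expectation since the walk is in a bounded region). By the OST, E[X_τ] = E[X_0] = 99. Equivalently: E[X_τ] = 130 · P(hit 130 first) + 0 · P(hit 0 first) = 130 · (99/130) = 99.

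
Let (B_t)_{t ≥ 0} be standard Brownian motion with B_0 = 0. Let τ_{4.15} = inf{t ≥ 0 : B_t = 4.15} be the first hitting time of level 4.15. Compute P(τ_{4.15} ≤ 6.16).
P(τ_{4.15} ≤ 6.16) = 2(1 − Φ(4.15/√6.16)) = 2(1 − Φ(1.6721)) ≈ 0.0945

By the reflection principle for standard BM, P(τ_b ≤ t) = 2 · P(B_t ≥ b). Since B_t ~ N(0, t), P(B_t ≥ 4.15) = 1 − Φ(4.15/√t) = 1 − Φ(4.15/√6.16) = 1 − Φ(1.6721) ≈ 0.04725. Doubling: P(τ_{4.15} ≤ 6.16) ≈ 2 · 0.04725 = 0.09450 ≈ 0.0945.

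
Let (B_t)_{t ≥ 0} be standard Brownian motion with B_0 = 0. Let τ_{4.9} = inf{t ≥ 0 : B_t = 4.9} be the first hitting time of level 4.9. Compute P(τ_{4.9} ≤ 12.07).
P(τ_{4.9} ≤ 12.07) = 2(1 − Φ(4.9/√12.07)) = 2(1 − Φ(1.4104)) ≈ 0.1584

By the reflection principle for standard BM, P(τ_b ≤ t) = 2 · P(B_t ≥ b). Since B_t ~ N(0, t), P(B_t ≥ 4.9) = 1 − Φ(4.9/√t) = 1 − Φ(4.9/√12.07) = 1 − Φ(1.4104) ≈ 0.07921. Doubling: P(τ_{4.9} ≤ 12.07) ≈ 2 · 0.07921 = 0.15842 ≈ 0.1584.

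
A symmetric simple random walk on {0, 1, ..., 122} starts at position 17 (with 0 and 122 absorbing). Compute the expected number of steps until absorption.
E[τ | X_0 = 17] = 1785

Let v_k = E[τ | X_0 = k]. Boundary: v_0 = v_122 = 0. Recurrence: v_k = 1 + (v_{k-1} + v_{k+1})/2 for 1 ≤ k ≤ 121. The particular solution to v_k − (v_{k-1} + v_{k+1})/2 = 1 is v_k = −k^2. Adding homogeneous solution A + B k and matching boundaries gives v_k = k (122 − k). Substituting k = 17: v_17 = 17 · 105 = 1785.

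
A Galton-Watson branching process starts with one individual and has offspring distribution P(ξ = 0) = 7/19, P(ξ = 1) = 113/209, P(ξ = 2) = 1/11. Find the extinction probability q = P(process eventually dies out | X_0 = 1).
q = 1

Mean offspring μ = 0·7/19 + 1·113/209 + 2·1/11 = 151/209 ≤ 1. For μ ≤ 1 with offspring not concentrated at 1, the Galton-Watson process goes extinct almost surely, so q = 1.
(Algebraic check: The pgf is f(s) = 7/19 + 113/209·s + 1/11·s². The extinction probability q is the smallest fixed point of f in [0, 1]. Setting s = f(s):
  1/11·s² + (113/209 − 1)·s + 7/19 = 0
  1/11·s² − (7/19 + 1/11)·s + 7/19 = 0
which factors as (s − 1)·(1/11·s − 7/19) = 0, giving roots s = 1 and s = (7/19)/(1/11) = 77/19. Since 77/19 ≥ 1, the smallest root in [0, 1] is s = 1.)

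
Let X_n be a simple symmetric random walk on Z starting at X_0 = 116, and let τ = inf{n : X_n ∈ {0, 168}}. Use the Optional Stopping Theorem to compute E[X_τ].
E[X_τ] = 116

X_n is a martingale and τ is a bounded-mean stopping time (indeed τ is finite a.s. with bounded expectation since the walk is in a bounded region). By the OST, E[X_τ] = E[X_0] = 116. Equivalently: E[X_τ] = 168 · P(hit 168 first) + 0 · P(hit 0 first) = 168 · (116/168) = 116.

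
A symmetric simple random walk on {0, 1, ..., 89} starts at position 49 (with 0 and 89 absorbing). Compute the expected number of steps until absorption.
E[τ | X_0 = 49] = 1960

Let v_k = E[τ | X_0 = k]. Boundary: v_0 = v_89 = 0. Recurrence: v_k = 1 + (v_{k-1} + v_{k+1})/2 for 1 ≤ k ≤ 88. The particular solution to v_k − (v_{k-1} + v_{k+1})/2 = 1 is v_k = −k^2. Adding homogeneous solution A + B k and matching boundaries gives v_k = k (89 − k). Substituting k = 49: v_49 = 49 · 40 = 1960.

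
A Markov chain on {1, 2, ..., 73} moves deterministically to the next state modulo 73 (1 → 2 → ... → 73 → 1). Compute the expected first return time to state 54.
E[T_54 | X_0 = 54] = 73

The chain cycles deterministically, so starting at state 54 it returns in exactly 73 steps. Equivalently, the stationary distribution is uniform π_j = 1/73 for every state j, so by Kac's formula E[T_54] = 1/π_54 = 73.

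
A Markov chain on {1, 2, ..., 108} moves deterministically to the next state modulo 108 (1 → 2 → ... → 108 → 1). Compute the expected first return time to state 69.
E[T_69 | X_0 = 69] = 108

The chain cycles deterministically, so starting at state 69 it returns in exactly 108 steps. Equivalently, the stationary distribution is uniform π_j = 1/108 for every state j, so by Kac's formula E[T_69] = 1/π_69 = 108.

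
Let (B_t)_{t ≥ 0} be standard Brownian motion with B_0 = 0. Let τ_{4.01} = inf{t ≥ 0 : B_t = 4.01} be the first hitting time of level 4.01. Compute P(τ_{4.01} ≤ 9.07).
P(τ_{4.01} ≤ 9.07) = 2(1 − Φ(4.01/√9.07)) = 2(1 − Φ(1.3315)) ≈ 0.1830

By the reflection principle for standard BM, P(τ_b ≤ t) = 2 · P(B_t ≥ b). Since B_t ~ N(0, t), P(B_t ≥ 4.01) = 1 − Φ(4.01/√t) = 1 − Φ(4.01/√9.07) = 1 − Φ(1.3315) ≈ 0.09151. Doubling: P(τ_{4.01} ≤ 9.07) ≈ 2 · 0.09151 = 0.18302 ≈ 0.1830.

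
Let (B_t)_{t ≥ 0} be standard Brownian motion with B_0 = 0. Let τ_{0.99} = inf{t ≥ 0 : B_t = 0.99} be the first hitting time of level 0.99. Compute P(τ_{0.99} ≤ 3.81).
P(τ_{0.99} ≤ 3.81) = 2(1 − Φ(0.99/√3.81)) = 2(1 − Φ(0.5072)) ≈ 0.6120

By the reflection principle for standard BM, P(τ_b ≤ t) = 2 · P(B_t ≥ b). Since B_t ~ N(0, t), P(B_t ≥ 0.99) = 1 − Φ(0.99/√t) = 1 − Φ(0.99/√3.81) = 1 − Φ(0.5072) ≈ 0.30601. Doubling: P(τ_{0.99} ≤ 3.81) ≈ 2 · 0.30601 = 0.61202 ≈ 0.6120.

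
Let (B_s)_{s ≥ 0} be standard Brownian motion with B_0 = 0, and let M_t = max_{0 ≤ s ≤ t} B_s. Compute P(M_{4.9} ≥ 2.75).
P(M_{4.9} ≥ 2.75) = 2·P(B_{4.9} ≥ 2.75) = 2(1 − Φ(2.75/√4.9)) ≈ 0.2141

By the reflection principle for Brownian motion, P(M_t ≥ a) = 2 · P(B_t ≥ a) for a ≥ 0. Since B_t ~ N(0, t), P(B_t ≥ 2.75) = 1 − Φ(2.75/√t) = 1 − Φ(2.75/√4.9) = 1 − Φ(1.2423). So
  P(M_{4.9} ≥ 2.75) = 2(1 − Φ(1.2423)) ≈ 0.2141.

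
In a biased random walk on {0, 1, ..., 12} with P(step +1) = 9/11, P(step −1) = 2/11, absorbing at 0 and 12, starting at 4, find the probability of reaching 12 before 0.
P(hit 12 before 0) = (1 − (2/9)^4) / (1 − (2/9)^12) = 43046721/43151953

Let u_k denote P(reach 12 before 0 | start at k). Boundary: u_0 = 0, u_12 = 1. Recurrence: u_k = 9/11·u_{k+1} + 2/11·u_{k-1} for 1 ≤ k ≤ 11. Try u_k = A + B·r^k with r = q/p = (2/11)/(9/11) = 2/9. Substitution satisfies the recurrence; boundary conditions give:
  u_k = (1 − r^k) / (1 − r^N) = (1 − (2/9)^4) / (1 − (2/9)^12) = 43046721/43151953.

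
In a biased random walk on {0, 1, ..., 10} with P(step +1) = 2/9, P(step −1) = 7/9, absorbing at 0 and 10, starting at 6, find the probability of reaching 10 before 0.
P(hit 10 before 0) = (1 − (7/2)^6) / (1 − (7/2)^10) = 41808/6277205

Let u_k denote P(reach 10 before 0 | start at k). Boundary: u_0 = 0, u_10 = 1. Recurrence: u_k = 2/9·u_{k+1} + 7/9·u_{k-1} for 1 ≤ k ≤ 9. Try u_k = A + B·r^k with r = q/p = (7/9)/(2/9) = 7/2. Substitution satisfies the recurrence; boundary conditions give:
  u_k = (1 − r^k) / (1 − r^N) = (1 − (7/2)^6) / (1 − (7/2)^10) = 41808/6277205.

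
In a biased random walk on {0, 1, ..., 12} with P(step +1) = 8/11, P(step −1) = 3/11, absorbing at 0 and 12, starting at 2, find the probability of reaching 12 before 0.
P(hit 12 before 0) = (1 − (3/8)^2) / (1 − (3/8)^12) = 1073741824/1249435369

Let u_k denote P(reach 12 before 0 | start at k). Boundary: u_0 = 0, u_12 = 1. Recurrence: u_k = 8/11·u_{k+1} + 3/11·u_{k-1} for 1 ≤ k ≤ 11. Try u_k = A + B·r^k with r = q/p = (3/11)/(8/11) = 3/8. Substitution satisfies the recurrence; boundary conditions give:
  u_k = (1 − r^k) / (1 − r^N) = (1 − (3/8)^2) / (1 − (3/8)^12) = 1073741824/1249435369.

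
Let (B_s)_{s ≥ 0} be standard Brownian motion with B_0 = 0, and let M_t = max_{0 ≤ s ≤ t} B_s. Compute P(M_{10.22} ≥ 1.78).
P(M_{10.22} ≥ 1.78) = 2·P(B_{10.22} ≥ 1.78) = 2(1 − Φ(1.78/√10.22)) ≈ 0.5777

By the reflection principle for Brownian motion, P(M_t ≥ a) = 2 · P(B_t ≥ a) for a ≥ 0. Since B_t ~ N(0, t), P(B_t ≥ 1.78) = 1 − Φ(1.78/√t) = 1 − Φ(1.78/√10.22) = 1 − Φ(0.5568). So
  P(M_{10.22} ≥ 1.78) = 2(1 − Φ(0.5568)) ≈ 0.5777.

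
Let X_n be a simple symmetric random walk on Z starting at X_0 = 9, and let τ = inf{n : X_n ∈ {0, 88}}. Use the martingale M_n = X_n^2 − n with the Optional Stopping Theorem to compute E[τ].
E[τ] = 711

M_n = X_n^2 − n is a martingale (since E[X_{n+1}^2 | F_n] = X_n^2 + 1). By OST (τ has finite mean in a bounded region), E[M_τ] = E[M_0] = X_0^2 − 0 = 9^2 = 81. Also E[M_τ] = E[X_τ^2] − E[τ]. The walk exits at 0 or 88, with P(hit 88 first) = 9/88, so E[X_τ^2] = 88^2 · 9/88 + 0 = 792. Thus E[τ] = E[X_τ^2] − E[M_τ] = 792 − 81 = 711 = 9(88 − 9) = 711.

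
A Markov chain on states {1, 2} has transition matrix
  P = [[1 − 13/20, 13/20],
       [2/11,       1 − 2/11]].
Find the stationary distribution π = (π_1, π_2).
π_1 = 40/183, π_2 = 143/183

Solve πP = π with π_1 + π_2 = 1. From πP = π: π_1 · (1 − 13/20) + π_2 · 2/11 = π_1 ⇒ π_2 · 2/11 = π_1 · 13/20 ⇒ π_2/π_1 = (13/20)/(2/11) = 143/40. Together with π_1 + π_2 = 1:
  π_1 = (2/11)/(13/20 + 2/11) = (2/11)/(183/220) = 40/183,
  π_2 = (13/20)/(13/20 + 2/11) = (13/20)/(183/220) = 143/183.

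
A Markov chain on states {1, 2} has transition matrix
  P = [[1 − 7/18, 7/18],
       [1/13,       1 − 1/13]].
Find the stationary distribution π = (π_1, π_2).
π_1 = 18/109, π_2 = 91/109

Solve πP = π with π_1 + π_2 = 1. From πP = π: π_1 · (1 − 7/18) + π_2 · 1/13 = π_1 ⇒ π_2 · 1/13 = π_1 · 7/18 ⇒ π_2/π_1 = (7/18)/(1/13) = 91/18. Together with π_1 + π_2 = 1:
  π_1 = (1/13)/(7/18 + 1/13) = (1/13)/(109/234) = 18/109,
  π_2 = (7/18)/(7/18 + 1/13) = (7/18)/(109/234) = 91/109.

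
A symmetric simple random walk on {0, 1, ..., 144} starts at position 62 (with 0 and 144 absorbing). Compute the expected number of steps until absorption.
E[τ | X_0 = 62] = 5084

Let v_k = E[τ | X_0 = k]. Boundary: v_0 = v_144 = 0. Recurrence: v_k = 1 + (v_{k-1} + v_{k+1})/2 for 1 ≤ k ≤ 143. The particular solution to v_k − (v_{k-1} + v_{k+1})/2 = 1 is v_k = −k^2. Adding homogeneous solution A + B k and matching boundaries gives v_k = k (144 − k). Substituting k = 62: v_62 = 62 · 82 = 5084.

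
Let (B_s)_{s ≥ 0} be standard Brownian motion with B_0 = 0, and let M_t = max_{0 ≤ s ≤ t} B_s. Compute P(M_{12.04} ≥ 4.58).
P(M_{12.04} ≥ 4.58) = 2·P(B_{12.04} ≥ 4.58) = 2(1 − Φ(4.58/√12.04)) ≈ 0.1869

By the reflection principle for Brownian motion, P(M_t ≥ a) = 2 · P(B_t ≥ a) for a ≥ 0. Since B_t ~ N(0, t), P(B_t ≥ 4.58) = 1 − Φ(4.58/√t) = 1 − Φ(4.58/√12.04) = 1 − Φ(1.3199). So
  P(M_{12.04} ≥ 4.58) = 2(1 − Φ(1.3199)) ≈ 0.1869.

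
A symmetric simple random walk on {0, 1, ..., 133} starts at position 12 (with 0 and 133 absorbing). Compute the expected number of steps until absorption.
E[τ | X_0 = 12] = 1452

Let v_k = E[τ | X_0 = k]. Boundary: v_0 = v_133 = 0. Recurrence: v_k = 1 + (v_{k-1} + v_{k+1})/2 for 1 ≤ k ≤ 132. The particular solution to v_k − (v_{k-1} + v_{k+1})/2 = 1 is v_k = −k^2. Adding homogeneous solution A + B k and matching boundaries gives v_k = k (133 − k). Substituting k = 12: v_12 = 12 · 121 = 1452.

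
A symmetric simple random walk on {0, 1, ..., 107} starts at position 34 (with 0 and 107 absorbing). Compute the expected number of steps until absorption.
E[τ | X_0 = 34] = 2482

Let v_k = E[τ | X_0 = k]. Boundary: v_0 = v_107 = 0. Recurrence: v_k = 1 + (v_{k-1} + v_{k+1})/2 for 1 ≤ k ≤ 106. The particular solution to v_k − (v_{k-1} + v_{k+1})/2 = 1 is v_k = −k^2. Adding homogeneous solution A + B k and matching boundaries gives v_k = k (107 − k). Substituting k = 34: v_34 = 34 · 73 = 2482.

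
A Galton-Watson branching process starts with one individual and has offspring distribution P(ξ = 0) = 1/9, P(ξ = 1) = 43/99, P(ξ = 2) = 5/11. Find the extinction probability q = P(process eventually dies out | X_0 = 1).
q = 11/45

The pgf is f(s) = 1/9 + 43/99·s + 5/11·s². The extinction probability q is the smallest fixed point of f in [0, 1]. Setting s = f(s):
  5/11·s² + (43/99 − 1)·s + 1/9 = 0
  5/11·s² − (1/9 + 5/11)·s + 1/9 = 0
which factors as (s − 1)·(5/11·s − 1/9) = 0, giving roots s = 1 and s = (1/9)/(5/11) = 11/45.
Mean offspring μ = 43/99 + 2·5/11 = 133/99 > 1 (supercritical), so q < 1. The extinction probability is the smaller root: q = (1/9)/(5/11) = 11/45.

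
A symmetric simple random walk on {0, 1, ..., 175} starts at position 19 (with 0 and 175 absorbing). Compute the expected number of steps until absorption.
E[τ | X_0 = 19] = 2964

Let v_k = E[τ | X_0 = k]. Boundary: v_0 = v_175 = 0. Recurrence: v_k = 1 + (v_{k-1} + v_{k+1})/2 for 1 ≤ k ≤ 174. The particular solution to v_k − (v_{k-1} + v_{k+1})/2 = 1 is v_k = −k^2. Adding homogeneous solution A + B k and matching boundaries gives v_k = k (175 − k). Substituting k = 19: v_19 = 19 · 156 = 2964.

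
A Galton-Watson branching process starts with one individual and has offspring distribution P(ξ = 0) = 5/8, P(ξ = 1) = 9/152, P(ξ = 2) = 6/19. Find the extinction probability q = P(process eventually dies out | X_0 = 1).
q = 1

Mean offspring μ = 0·5/8 + 1·9/152 + 2·6/19 = 105/152 ≤ 1. For μ ≤ 1 with offspring not concentrated at 1, the Galton-Watson process goes extinct almost surely, so q = 1.
(Algebraic check: The pgf is f(s) = 5/8 + 9/152·s + 6/19·s². The extinction probability q is the smallest fixed point of f in [0, 1]. Setting s = f(s):
  6/19·s² + (9/152 − 1)·s + 5/8 = 0
  6/19·s² − (5/8 + 6/19)·s + 5/8 = 0
which factors as (s − 1)·(6/19·s − 5/8) = 0, giving roots s = 1 and s = (5/8)/(6/19) = 95/48. Since 95/48 ≥ 1, the smallest root in [0, 1] is s = 1.)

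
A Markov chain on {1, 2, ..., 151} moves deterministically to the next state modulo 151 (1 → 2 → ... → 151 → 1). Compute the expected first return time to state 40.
E[T_40 | X_0 = 40] = 151

The chain cycles deterministically, so starting at state 40 it returns in exactly 151 steps. Equivalently, the stationary distribution is uniform π_j = 1/151 for every state j, so by Kac's formula E[T_40] = 1/π_40 = 151.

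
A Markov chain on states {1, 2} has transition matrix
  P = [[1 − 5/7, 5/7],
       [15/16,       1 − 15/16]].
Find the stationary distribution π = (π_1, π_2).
π_1 = 21/37, π_2 = 16/37

Solve πP = π with π_1 + π_2 = 1. From πP = π: π_1 · (1 − 5/7) + π_2 · 15/16 = π_1 ⇒ π_2 · 15/16 = π_1 · 5/7 ⇒ π_2/π_1 = (5/7)/(15/16) = 16/21. Together with π_1 + π_2 = 1:
  π_1 = (15/16)/(5/7 + 15/16) = (15/16)/(185/112) = 21/37,
  π_2 = (5/7)/(5/7 + 15/16) = (5/7)/(185/112) = 16/37.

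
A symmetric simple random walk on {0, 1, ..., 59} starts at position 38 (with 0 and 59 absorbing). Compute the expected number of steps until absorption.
E[τ | X_0 = 38] = 798

Let v_k = E[τ | X_0 = k]. Boundary: v_0 = v_59 = 0. Recurrence: v_k = 1 + (v_{k-1} + v_{k+1})/2 for 1 ≤ k ≤ 58. The particular solution to v_k − (v_{k-1} + v_{k+1})/2 = 1 is v_k = −k^2. Adding homogeneous solution A + B k and matching boundaries gives v_k = k (59 − k). Substituting k = 38: v_38 = 38 · 21 = 798.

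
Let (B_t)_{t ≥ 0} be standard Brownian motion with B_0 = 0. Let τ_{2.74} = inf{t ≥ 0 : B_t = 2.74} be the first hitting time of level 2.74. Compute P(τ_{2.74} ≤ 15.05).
P(τ_{2.74} ≤ 15.05) = 2(1 − Φ(2.74/√15.05)) = 2(1 − Φ(0.7063)) ≈ 0.4800

By the reflection principle for standard BM, P(τ_b ≤ t) = 2 · P(B_t ≥ b). Since B_t ~ N(0, t), P(B_t ≥ 2.74) = 1 − Φ(2.74/√t) = 1 − Φ(2.74/√15.05) = 1 − Φ(0.7063) ≈ 0.24000. Doubling: P(τ_{2.74} ≤ 15.05) ≈ 2 · 0.24000 = 0.48000 ≈ 0.4800.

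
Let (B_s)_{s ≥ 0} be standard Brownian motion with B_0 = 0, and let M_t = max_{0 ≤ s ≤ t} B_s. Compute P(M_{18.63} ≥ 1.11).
P(M_{18.63} ≥ 1.11) = 2·P(B_{18.63} ≥ 1.11) = 2(1 − Φ(1.11/√18.63)) ≈ 0.7970

By the reflection principle for Brownian motion, P(M_t ≥ a) = 2 · P(B_t ≥ a) for a ≥ 0. Since B_t ~ N(0, t), P(B_t ≥ 1.11) = 1 − Φ(1.11/√t) = 1 − Φ(1.11/√18.63) = 1 − Φ(0.2572). So
  P(M_{18.63} ≥ 1.11) = 2(1 − Φ(0.2572)) ≈ 0.7970.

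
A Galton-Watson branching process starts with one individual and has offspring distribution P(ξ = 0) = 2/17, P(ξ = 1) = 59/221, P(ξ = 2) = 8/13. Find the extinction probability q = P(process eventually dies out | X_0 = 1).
q = 13/68

The pgf is f(s) = 2/17 + 59/221·s + 8/13·s². The extinction probability q is the smallest fixed point of f in [0, 1]. Setting s = f(s):
  8/13·s² + (59/221 − 1)·s + 2/17 = 0
  8/13·s² − (2/17 + 8/13)·s + 2/17 = 0
which factors as (s − 1)·(8/13·s − 2/17) = 0, giving roots s = 1 and s = (2/17)/(8/13) = 13/68.
Mean offspring μ = 59/221 + 2·8/13 = 331/221 > 1 (supercritical), so q < 1. The extinction probability is the smaller root: q = (2/17)/(8/13) = 13/68.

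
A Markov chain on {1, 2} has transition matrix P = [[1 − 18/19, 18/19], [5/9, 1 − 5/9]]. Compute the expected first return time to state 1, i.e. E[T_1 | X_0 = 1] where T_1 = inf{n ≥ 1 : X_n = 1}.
E[T_1 | X_0 = 1] = 1/π_1 = 257/95

For an irreducible recurrent Markov chain with stationary distribution π, E[T_i | X_0 = i] = 1/π_i (Kac's formula). Here π_1 = (5/9)/(18/19 + 5/9) = (5/9)/(257/171) = 95/257, so E[T_1 | X_0 = 1] = 1/π_1 = (18/19 + 5/9)/(5/9) = (257/171)/(5/9) = 257/95.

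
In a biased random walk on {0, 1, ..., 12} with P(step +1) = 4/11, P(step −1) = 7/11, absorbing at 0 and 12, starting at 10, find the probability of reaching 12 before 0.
P(hit 12 before 0) = (1 − (7/4)^10) / (1 − (7/4)^12) = 136449296/418924545

Let u_k denote P(reach 12 before 0 | start at k). Boundary: u_0 = 0, u_12 = 1. Recurrence: u_k = 4/11·u_{k+1} + 7/11·u_{k-1} for 1 ≤ k ≤ 11. Try u_k = A + B·r^k with r = q/p = (7/11)/(4/11) = 7/4. Substitution satisfies the recurrence; boundary conditions give:
  u_k = (1 − r^k) / (1 − r^N) = (1 − (7/4)^10) / (1 − (7/4)^12) = 136449296/418924545.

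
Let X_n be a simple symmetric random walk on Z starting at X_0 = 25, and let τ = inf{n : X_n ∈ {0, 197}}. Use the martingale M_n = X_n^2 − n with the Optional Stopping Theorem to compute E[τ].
E[τ] = 4300

M_n = X_n^2 − n is a martingale (since E[X_{n+1}^2 | F_n] = X_n^2 + 1). By OST (τ has finite mean in a bounded region), E[M_τ] = E[M_0] = X_0^2 − 0 = 25^2 = 625. Also E[M_τ] = E[X_τ^2] − E[τ]. The walk exits at 0 or 197, with P(hit 197 first) = 25/197, so E[X_τ^2] = 197^2 · 25/197 + 0 = 4925. Thus E[τ] = E[X_τ^2] − E[M_τ] = 4925 − 625 = 4300 = 25(197 − 25) = 4300.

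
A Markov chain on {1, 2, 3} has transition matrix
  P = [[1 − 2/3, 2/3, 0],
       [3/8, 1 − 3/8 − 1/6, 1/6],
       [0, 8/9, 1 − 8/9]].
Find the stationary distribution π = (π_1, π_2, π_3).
π = (9/28, 4/7, 3/28)

This is a birth-death chain on three states, which satisfies detailed balance: π_1 · P_{12} = π_2 · P_{21} and π_2 · P_{23} = π_3 · P_{32}.
From π_1 · 2/3 = π_2 · 3/8: π_2/π_1 = (2/3)/(3/8) = 16/9.
From π_2 · 1/6 = π_3 · 8/9: π_3/π_2 = (1/6)/(8/9) = 3/16.
Take π_1 proportional to 1; then unnormalized π = (1, 16/9, 1/3). Normalize by dividing by the sum 28/9:
  π = (9/28, 4/7, 3/28).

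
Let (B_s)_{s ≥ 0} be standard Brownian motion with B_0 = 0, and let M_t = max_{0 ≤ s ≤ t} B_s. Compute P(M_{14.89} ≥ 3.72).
P(M_{14.89} ≥ 3.72) = 2·P(B_{14.89} ≥ 3.72) = 2(1 − Φ(3.72/√14.89)) ≈ 0.3350

By the reflection principle for Brownian motion, P(M_t ≥ a) = 2 · P(B_t ≥ a) for a ≥ 0. Since B_t ~ N(0, t), P(B_t ≥ 3.72) = 1 − Φ(3.72/√t) = 1 − Φ(3.72/√14.89) = 1 − Φ(0.9640). So
  P(M_{14.89} ≥ 3.72) = 2(1 − Φ(0.9640)) ≈ 0.3350.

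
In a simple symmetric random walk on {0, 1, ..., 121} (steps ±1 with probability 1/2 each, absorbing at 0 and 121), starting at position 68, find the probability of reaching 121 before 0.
P(hit 121 before 0) = 68/121

Let u_k = P(hit 121 before 0 | start at k). Then u_0 = 0, u_121 = 1, and u_k = u_{k-1}/2 + u_{k+1}/2 for 1 ≤ k ≤ 120. This harmonic recurrence is solved by u_k = k/121, giving u_68 = 68/121.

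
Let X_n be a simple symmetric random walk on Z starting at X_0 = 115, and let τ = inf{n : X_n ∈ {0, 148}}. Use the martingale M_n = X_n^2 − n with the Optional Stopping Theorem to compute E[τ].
E[τ] = 3795

M_n = X_n^2 − n is a martingale (since E[X_{n+1}^2 | F_n] = X_n^2 + 1). By OST (τ has finite mean in a bounded region), E[M_τ] = E[M_0] = X_0^2 − 0 = 115^2 = 13225. Also E[M_τ] = E[X_τ^2] − E[τ]. The walk exits at 0 or 148, with P(hit 148 first) = 115/148, so E[X_τ^2] = 148^2 · 115/148 + 0 = 17020. Thus E[τ] = E[X_τ^2] − E[M_τ] = 17020 − 13225 = 3795 = 115(148 − 115) = 3795.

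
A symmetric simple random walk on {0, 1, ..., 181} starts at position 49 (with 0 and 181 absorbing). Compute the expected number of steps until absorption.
E[τ | X_0 = 49] = 6468

Let v_k = E[τ | X_0 = k]. Boundary: v_0 = v_181 = 0. Recurrence: v_k = 1 + (v_{k-1} + v_{k+1})/2 for 1 ≤ k ≤ 180. The particular solution to v_k − (v_{k-1} + v_{k+1})/2 = 1 is v_k = −k^2. Adding homogeneous solution A + B k and matching boundaries gives v_k = k (181 − k). Substituting k = 49: v_49 = 49 · 132 = 6468.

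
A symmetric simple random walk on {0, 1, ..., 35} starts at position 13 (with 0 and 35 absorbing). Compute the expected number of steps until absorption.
E[τ | X_0 = 13] = 286

Let v_k = E[τ | X_0 = k]. Boundary: v_0 = v_35 = 0. Recurrence: v_k = 1 + (v_{k-1} + v_{k+1})/2 for 1 ≤ k ≤ 34. The particular solution to v_k − (v_{k-1} + v_{k+1})/2 = 1 is v_k = −k^2. Adding homogeneous solution A + B k and matching boundaries gives v_k = k (35 − k). Substituting k = 13: v_13 = 13 · 22 = 286.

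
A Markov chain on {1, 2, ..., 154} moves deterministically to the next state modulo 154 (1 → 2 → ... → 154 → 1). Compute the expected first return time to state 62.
E[T_62 | X_0 = 62] = 154

The chain cycles deterministically, so starting at state 62 it returns in exactly 154 steps. Equivalently, the stationary distribution is uniform π_j = 1/154 for every state j, so by Kac's formula E[T_62] = 1/π_62 = 154.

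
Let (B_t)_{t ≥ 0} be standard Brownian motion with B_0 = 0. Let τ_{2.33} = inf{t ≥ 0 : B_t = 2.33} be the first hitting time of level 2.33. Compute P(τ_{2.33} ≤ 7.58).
P(τ_{2.33} ≤ 7.58) = 2(1 − Φ(2.33/√7.58)) = 2(1 − Φ(0.8463)) ≈ 0.3974

By the reflection principle for standard BM, P(τ_b ≤ t) = 2 · P(B_t ≥ b). Since B_t ~ N(0, t), P(B_t ≥ 2.33) = 1 − Φ(2.33/√t) = 1 − Φ(2.33/√7.58) = 1 − Φ(0.8463) ≈ 0.19869. Doubling: P(τ_{2.33} ≤ 7.58) ≈ 2 · 0.19869 = 0.39738 ≈ 0.3974.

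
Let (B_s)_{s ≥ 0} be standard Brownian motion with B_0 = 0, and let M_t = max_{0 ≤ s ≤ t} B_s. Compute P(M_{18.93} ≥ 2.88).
P(M_{18.93} ≥ 2.88) = 2·P(B_{18.93} ≥ 2.88) = 2(1 − Φ(2.88/√18.93)) ≈ 0.5080

By the reflection principle for Brownian motion, P(M_t ≥ a) = 2 · P(B_t ≥ a) for a ≥ 0. Since B_t ~ N(0, t), P(B_t ≥ 2.88) = 1 − Φ(2.88/√t) = 1 − Φ(2.88/√18.93) = 1 − Φ(0.6619). So
  P(M_{18.93} ≥ 2.88) = 2(1 − Φ(0.6619)) ≈ 0.5080.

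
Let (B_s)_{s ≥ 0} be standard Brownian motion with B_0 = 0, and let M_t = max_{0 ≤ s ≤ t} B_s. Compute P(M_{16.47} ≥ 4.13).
P(M_{16.47} ≥ 4.13) = 2·P(B_{16.47} ≥ 4.13) = 2(1 − Φ(4.13/√16.47)) ≈ 0.3088

By the reflection principle for Brownian motion, P(M_t ≥ a) = 2 · P(B_t ≥ a) for a ≥ 0. Since B_t ~ N(0, t), P(B_t ≥ 4.13) = 1 − Φ(4.13/√t) = 1 − Φ(4.13/√16.47) = 1 − Φ(1.0177). So
  P(M_{16.47} ≥ 4.13) = 2(1 − Φ(1.0177)) ≈ 0.3088.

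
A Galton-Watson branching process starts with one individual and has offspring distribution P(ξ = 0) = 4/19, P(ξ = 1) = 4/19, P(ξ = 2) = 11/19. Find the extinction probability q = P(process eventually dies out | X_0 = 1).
q = 4/11

The pgf is f(s) = 4/19 + 4/19·s + 11/19·s². The extinction probability q is the smallest fixed point of f in [0, 1]. Setting s = f(s):
  11/19·s² + (4/19 − 1)·s + 4/19 = 0
  11/19·s² − (4/19 + 11/19)·s + 4/19 = 0
which factors as (s − 1)·(11/19·s − 4/19) = 0, giving roots s = 1 and s = (4/19)/(11/19) = 4/11.
Mean offspring μ = 4/19 + 2·11/19 = 26/19 > 1 (supercritical), so q < 1. The extinction probability is the smaller root: q = (4/19)/(11/19) = 4/11.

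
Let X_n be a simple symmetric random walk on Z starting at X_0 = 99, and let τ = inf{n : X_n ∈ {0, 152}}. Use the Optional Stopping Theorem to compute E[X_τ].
E[X_τ] = 99

X_n is a martingale and τ is a bounded-mean stopping time (indeed τ is finite a.s. with bounded expectation since the walk is in a bounded region). By the OST, E[X_τ] = E[X_0] = 99. Equivalently: E[X_τ] = 152 · P(hit 152 first) + 0 · P(hit 0 first) = 152 · (99/152) = 99.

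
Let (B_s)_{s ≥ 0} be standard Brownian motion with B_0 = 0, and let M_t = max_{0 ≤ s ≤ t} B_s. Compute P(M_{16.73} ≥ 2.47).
P(M_{16.73} ≥ 2.47) = 2·P(B_{16.73} ≥ 2.47) = 2(1 − Φ(2.47/√16.73)) ≈ 0.5459

By the reflection principle for Brownian motion, P(M_t ≥ a) = 2 · P(B_t ≥ a) for a ≥ 0. Since B_t ~ N(0, t), P(B_t ≥ 2.47) = 1 − Φ(2.47/√t) = 1 − Φ(2.47/√16.73) = 1 − Φ(0.6039). So
  P(M_{16.73} ≥ 2.47) = 2(1 − Φ(0.6039)) ≈ 0.5459.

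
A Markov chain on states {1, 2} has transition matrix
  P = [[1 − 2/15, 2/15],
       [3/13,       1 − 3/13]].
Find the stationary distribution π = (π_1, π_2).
π_1 = 45/71, π_2 = 26/71

Solve πP = π with π_1 + π_2 = 1. From πP = π: π_1 · (1 − 2/15) + π_2 · 3/13 = π_1 ⇒ π_2 · 3/13 = π_1 · 2/15 ⇒ π_2/π_1 = (2/15)/(3/13) = 26/45. Together with π_1 + π_2 = 1:
  π_1 = (3/13)/(2/15 + 3/13) = (3/13)/(71/195) = 45/71,
  π_2 = (2/15)/(2/15 + 3/13) = (2/15)/(71/195) = 26/71.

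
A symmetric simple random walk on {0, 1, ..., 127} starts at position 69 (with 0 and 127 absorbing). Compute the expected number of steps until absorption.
E[τ | X_0 = 69] = 4002

Let v_k = E[τ | X_0 = k]. Boundary: v_0 = v_127 = 0. Recurrence: v_k = 1 + (v_{k-1} + v_{k+1})/2 for 1 ≤ k ≤ 126. The particular solution to v_k − (v_{k-1} + v_{k+1})/2 = 1 is v_k = −k^2. Adding homogeneous solution A + B k and matching boundaries gives v_k = k (127 − k). Substituting k = 69: v_69 = 69 · 58 = 4002.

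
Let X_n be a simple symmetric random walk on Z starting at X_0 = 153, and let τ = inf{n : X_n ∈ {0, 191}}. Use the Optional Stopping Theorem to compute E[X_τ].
E[X_τ] = 153

X_n is a martingale and τ is a bounded-mean stopping time (indeed τ is finite a.s. with bounded expectation since the walk is in a bounded region). By the OST, E[X_τ] = E[X_0] = 153. Equivalently: E[X_τ] = 191 · P(hit 191 first) + 0 · P(hit 0 first) = 191 · (153/191) = 153.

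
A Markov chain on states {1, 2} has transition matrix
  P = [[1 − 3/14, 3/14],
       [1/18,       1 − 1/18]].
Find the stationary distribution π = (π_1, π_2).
π_1 = 7/34, π_2 = 27/34

Solve πP = π with π_1 + π_2 = 1. From πP = π: π_1 · (1 − 3/14) + π_2 · 1/18 = π_1 ⇒ π_2 · 1/18 = π_1 · 3/14 ⇒ π_2/π_1 = (3/14)/(1/18) = 27/7. Together with π_1 + π_2 = 1:
  π_1 = (1/18)/(3/14 + 1/18) = (1/18)/(17/63) = 7/34,
  π_2 = (3/14)/(3/14 + 1/18) = (3/14)/(17/63) = 27/34.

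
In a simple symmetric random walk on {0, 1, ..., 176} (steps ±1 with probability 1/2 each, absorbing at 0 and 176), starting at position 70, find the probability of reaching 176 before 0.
P(hit 176 before 0) = 70/176 = 35/88

Let u_k = P(hit 176 before 0 | start at k). Then u_0 = 0, u_176 = 1, and u_k = u_{k-1}/2 + u_{k+1}/2 for 1 ≤ k ≤ 175. This harmonic recurrence is solved by u_k = k/176, giving u_70 = 70/176 = 35/88.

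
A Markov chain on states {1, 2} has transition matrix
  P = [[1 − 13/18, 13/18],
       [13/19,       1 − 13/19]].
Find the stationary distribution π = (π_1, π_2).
π_1 = 18/37, π_2 = 19/37

Solve πP = π with π_1 + π_2 = 1. From πP = π: π_1 · (1 − 13/18) + π_2 · 13/19 = π_1 ⇒ π_2 · 13/19 = π_1 · 13/18 ⇒ π_2/π_1 = (13/18)/(13/19) = 19/18. Together with π_1 + π_2 = 1:
  π_1 = (13/19)/(13/18 + 13/19) = (13/19)/(481/342) = 18/37,
  π_2 = (13/18)/(13/18 + 13/19) = (13/18)/(481/342) = 19/37.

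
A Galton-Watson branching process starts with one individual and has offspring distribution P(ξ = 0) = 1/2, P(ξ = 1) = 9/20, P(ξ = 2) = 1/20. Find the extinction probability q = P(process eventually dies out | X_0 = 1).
q = 1

Mean offspring μ = 0·1/2 + 1·9/20 + 2·1/20 = 11/20 ≤ 1. For μ ≤ 1 with offspring not concentrated at 1, the Galton-Watson process goes extinct almost surely, so q = 1.
(Algebraic check: The pgf is f(s) = 1/2 + 9/20·s + 1/20·s². The extinction probability q is the smallest fixed point of f in [0, 1]. Setting s = f(s):
  1/20·s² + (9/20 − 1)·s + 1/2 = 0
  1/20·s² − (1/2 + 1/20)·s + 1/2 = 0
which factors as (s − 1)·(1/20·s − 1/2) = 0, giving roots s = 1 and s = (1/2)/(1/20) = 10. Since 10 ≥ 1, the smallest root in [0, 1] is s = 1.)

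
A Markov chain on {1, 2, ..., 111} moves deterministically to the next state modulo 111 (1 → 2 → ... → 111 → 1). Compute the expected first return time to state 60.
E[T_60 | X_0 = 60] = 111

The chain cycles deterministically, so starting at state 60 it returns in exactly 111 steps. Equivalently, the stationary distribution is uniform π_j = 1/111 for every state j, so by Kac's formula E[T_60] = 1/π_60 = 111.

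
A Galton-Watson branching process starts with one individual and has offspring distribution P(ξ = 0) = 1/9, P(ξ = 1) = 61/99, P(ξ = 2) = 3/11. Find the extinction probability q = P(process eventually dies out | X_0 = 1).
q = 11/27

The pgf is f(s) = 1/9 + 61/99·s + 3/11·s². The extinction probability q is the smallest fixed point of f in [0, 1]. Setting s = f(s):
  3/11·s² + (61/99 − 1)·s + 1/9 = 0
  3/11·s² − (1/9 + 3/11)·s + 1/9 = 0
which factors as (s − 1)·(3/11·s − 1/9) = 0, giving roots s = 1 and s = (1/9)/(3/11) = 11/27.
Mean offspring μ = 61/99 + 2·3/11 = 115/99 > 1 (supercritical), so q < 1. The extinction probability is the smaller root: q = (1/9)/(3/11) = 11/27.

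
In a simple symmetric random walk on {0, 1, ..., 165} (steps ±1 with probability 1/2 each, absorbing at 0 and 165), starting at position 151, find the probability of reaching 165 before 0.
P(hit 165 before 0) = 151/165

Let u_k = P(hit 165 before 0 | start at k). Then u_0 = 0, u_165 = 1, and u_k = u_{k-1}/2 + u_{k+1}/2 for 1 ≤ k ≤ 164. This harmonic recurrence is solved by u_k = k/165, giving u_151 = 151/165.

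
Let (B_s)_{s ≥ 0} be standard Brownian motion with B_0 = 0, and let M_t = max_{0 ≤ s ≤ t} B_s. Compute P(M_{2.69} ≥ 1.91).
P(M_{2.69} ≥ 1.91) = 2·P(B_{2.69} ≥ 1.91) = 2(1 − Φ(1.91/√2.69)) ≈ 0.2442

By the reflection principle for Brownian motion, P(M_t ≥ a) = 2 · P(B_t ≥ a) for a ≥ 0. Since B_t ~ N(0, t), P(B_t ≥ 1.91) = 1 − Φ(1.91/√t) = 1 − Φ(1.91/√2.69) = 1 − Φ(1.1645). So
  P(M_{2.69} ≥ 1.91) = 2(1 − Φ(1.1645)) ≈ 0.2442.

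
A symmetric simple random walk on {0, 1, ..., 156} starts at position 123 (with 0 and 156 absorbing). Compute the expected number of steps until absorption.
E[τ | X_0 = 123] = 4059

Let v_k = E[τ | X_0 = k]. Boundary: v_0 = v_156 = 0. Recurrence: v_k = 1 + (v_{k-1} + v_{k+1})/2 for 1 ≤ k ≤ 155. The particular solution to v_k − (v_{k-1} + v_{k+1})/2 = 1 is v_k = −k^2. Adding homogeneous solution A + B k and matching boundaries gives v_k = k (156 − k). Substituting k = 123: v_123 = 123 · 33 = 4059.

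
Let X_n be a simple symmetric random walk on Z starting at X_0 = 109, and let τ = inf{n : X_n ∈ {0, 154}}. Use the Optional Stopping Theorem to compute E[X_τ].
E[X_τ] = 109

X_n is a martingale and τ is a bounded-mean stopping time (indeed τ is finite a.s. with bounded expectation since the walk is in a bounded region). By the OST, E[X_τ] = E[X_0] = 109. Equivalently: E[X_τ] = 154 · P(hit 154 first) + 0 · P(hit 0 first) = 154 · (109/154) = 109.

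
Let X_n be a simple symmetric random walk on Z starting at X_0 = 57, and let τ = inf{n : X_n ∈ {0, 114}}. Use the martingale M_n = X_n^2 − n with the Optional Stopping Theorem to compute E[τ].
E[τ] = 3249

M_n = X_n^2 − n is a martingale (since E[X_{n+1}^2 | F_n] = X_n^2 + 1). By OST (τ has finite mean in a bounded region), E[M_τ] = E[M_0] = X_0^2 − 0 = 57^2 = 3249. Also E[M_τ] = E[X_τ^2] − E[τ]. The walk exits at 0 or 114, with P(hit 114 first) = 57/114, so E[X_τ^2] = 114^2 · 57/114 + 0 = 6498. Thus E[τ] = E[X_τ^2] − E[M_τ] = 6498 − 3249 = 3249 = 57(114 − 57) = 3249.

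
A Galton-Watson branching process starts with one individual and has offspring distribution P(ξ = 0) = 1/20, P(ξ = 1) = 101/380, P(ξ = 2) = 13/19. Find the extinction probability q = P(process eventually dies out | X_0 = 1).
q = 19/260

The pgf is f(s) = 1/20 + 101/380·s + 13/19·s². The extinction probability q is the smallest fixed point of f in [0, 1]. Setting s = f(s):
  13/19·s² + (101/380 − 1)·s + 1/20 = 0
  13/19·s² − (1/20 + 13/19)·s + 1/20 = 0
which factors as (s − 1)·(13/19·s − 1/20) = 0, giving roots s = 1 and s = (1/20)/(13/19) = 19/260.
Mean offspring μ = 101/380 + 2·13/19 = 621/380 > 1 (supercritical), so q < 1. The extinction probability is the smaller root: q = (1/20)/(13/19) = 19/260.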